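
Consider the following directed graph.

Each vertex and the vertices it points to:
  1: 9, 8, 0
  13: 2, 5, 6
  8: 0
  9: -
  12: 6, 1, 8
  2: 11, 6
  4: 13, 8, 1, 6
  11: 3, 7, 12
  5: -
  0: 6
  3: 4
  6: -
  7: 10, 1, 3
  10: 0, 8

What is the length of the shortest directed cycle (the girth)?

For each vertex v, BFS finds the shortest path from v back to v.
The shortest such closed walk is 11 → 3 → 4 → 13 → 2 → 11, length 5.

5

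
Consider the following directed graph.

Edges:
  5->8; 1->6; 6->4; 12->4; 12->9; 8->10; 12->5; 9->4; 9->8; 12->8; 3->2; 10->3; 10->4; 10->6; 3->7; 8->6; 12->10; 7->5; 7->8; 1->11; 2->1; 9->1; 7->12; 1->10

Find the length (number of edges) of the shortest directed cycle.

For each vertex v, BFS finds the shortest path from v back to v.
The shortest such closed walk is 3 → 2 → 1 → 10 → 3, length 4.

4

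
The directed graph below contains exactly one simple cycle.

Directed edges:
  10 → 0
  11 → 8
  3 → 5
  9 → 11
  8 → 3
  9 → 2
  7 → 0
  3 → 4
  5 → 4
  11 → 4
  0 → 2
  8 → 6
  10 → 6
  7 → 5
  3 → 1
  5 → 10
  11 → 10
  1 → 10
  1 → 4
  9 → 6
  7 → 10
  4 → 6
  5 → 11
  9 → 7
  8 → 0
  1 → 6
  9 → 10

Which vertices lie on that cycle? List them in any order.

DFS with gray/black marking from 11:
11 gray
  8 gray
    0 gray
      2 gray
      2 black
    0 black
    3 gray
      5 gray
        10 gray
          6 gray
          6 black
          10→0: 0 black — skip
        10 black
        5→11: 11 is gray → back edge
Back edge closes the cycle 11 → 8 → 3 → 5 → 11; its vertices are {3, 5, 8, 11}.

3, 5, 8, 11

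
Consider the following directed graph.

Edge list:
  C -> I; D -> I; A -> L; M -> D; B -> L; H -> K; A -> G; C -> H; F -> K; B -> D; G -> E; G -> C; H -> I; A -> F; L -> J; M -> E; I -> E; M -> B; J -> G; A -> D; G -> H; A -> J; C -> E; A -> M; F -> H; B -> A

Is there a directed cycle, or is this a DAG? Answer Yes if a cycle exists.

Yes

DFS with white/gray/black marking, starting from K:
K gray
K black
A gray
  D gray
    I gray
      E gray
      E black
    I black
  D black
  J gray
    G gray
      G→E: E black — skip
      H gray
        H→K: K black — skip
        H→I: I black — skip
      H black
      C gray
        C→I: I black — skip
        C→E: E black — skip
        C→H: H black — skip
      C black
    G black
  J black
  F gray
    F→H: H black — skip
    F→K: K black — skip
  F black
  M gray
    M→D: D black — skip
    B gray
      L gray
        L→J: J black — skip
      L black
      B→D: D black — skip
      B→A: A is gray → back edge
Back edge found, so a cycle exists: A → M → B → A.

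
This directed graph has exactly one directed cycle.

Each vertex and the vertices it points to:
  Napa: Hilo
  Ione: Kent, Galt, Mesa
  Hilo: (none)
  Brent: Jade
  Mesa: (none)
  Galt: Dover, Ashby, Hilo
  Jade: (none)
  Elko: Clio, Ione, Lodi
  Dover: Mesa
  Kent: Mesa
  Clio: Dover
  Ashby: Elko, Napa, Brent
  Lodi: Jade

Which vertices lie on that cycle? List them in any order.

Elko, Galt, Ione, Ashby

DFS with gray/black marking from Ashby:
Ashby gray
  Elko gray
    Clio gray
      Dover gray
        Mesa gray
        Mesa black
      Dover black
    Clio black
    Ione gray
      Kent gray
        Kent→Mesa: Mesa black — skip
      Kent black
      Galt gray
        Galt→Dover: Dover black — skip
        Galt→Ashby: Ashby is gray → back edge
Back edge closes the cycle Ashby → Elko → Ione → Galt → Ashby; its vertices are {Elko, Galt, Ione, Ashby}.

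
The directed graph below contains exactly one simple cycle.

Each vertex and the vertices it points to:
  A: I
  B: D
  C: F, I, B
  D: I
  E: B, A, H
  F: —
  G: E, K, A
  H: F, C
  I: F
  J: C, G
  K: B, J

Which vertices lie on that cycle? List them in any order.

G, J, K

DFS with gray/black marking from G:
G gray
  E gray
    B gray
      D gray
        I gray
          F gray
          F black
        I black
      D black
    B black
    A gray
      A→I: I black — skip
    A black
    H gray
      H→F: F black — skip
      C gray
        C→F: F black — skip
        C→I: I black — skip
        C→B: B black — skip
      C black
    H black
  E black
  K gray
    K→B: B black — skip
    J gray
      J→C: C black — skip
      J→G: G is gray → back edge
Back edge closes the cycle G → K → J → G; its vertices are {G, J, K}.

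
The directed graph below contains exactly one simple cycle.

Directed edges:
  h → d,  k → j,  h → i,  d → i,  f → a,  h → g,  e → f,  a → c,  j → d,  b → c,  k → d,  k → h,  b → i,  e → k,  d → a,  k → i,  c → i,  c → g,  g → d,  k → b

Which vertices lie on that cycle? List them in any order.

DFS with gray/black marking from a:
a gray
  c gray
    g gray
      d gray
        i gray
        i black
        d→a: a is gray → back edge
Back edge closes the cycle a → c → g → d → a; its vertices are {a, c, d, g}.

a, c, d, g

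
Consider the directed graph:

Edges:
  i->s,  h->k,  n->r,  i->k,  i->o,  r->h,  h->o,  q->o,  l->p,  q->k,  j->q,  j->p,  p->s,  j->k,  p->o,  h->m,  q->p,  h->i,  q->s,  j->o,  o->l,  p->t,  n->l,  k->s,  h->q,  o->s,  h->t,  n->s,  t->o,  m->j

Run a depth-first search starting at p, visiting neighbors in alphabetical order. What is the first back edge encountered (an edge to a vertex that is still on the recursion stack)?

DFS from p (visiting neighbors in alphabetical order); mark gray on enter, black on exit:
p gray
  o gray
    l gray
      l→p: p is gray → back edge
First back edge: l → p.

l→p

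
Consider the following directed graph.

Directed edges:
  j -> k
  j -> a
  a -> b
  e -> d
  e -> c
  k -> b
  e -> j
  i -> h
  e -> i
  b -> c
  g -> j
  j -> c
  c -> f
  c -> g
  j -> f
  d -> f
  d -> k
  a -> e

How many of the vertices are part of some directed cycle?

8

A vertex is on a directed cycle iff it belongs to a strongly connected component of size ≥ 2 (or has a self-loop).
The vertices on cycles are {a, b, c, d, e, g, j, k} — 8 in total.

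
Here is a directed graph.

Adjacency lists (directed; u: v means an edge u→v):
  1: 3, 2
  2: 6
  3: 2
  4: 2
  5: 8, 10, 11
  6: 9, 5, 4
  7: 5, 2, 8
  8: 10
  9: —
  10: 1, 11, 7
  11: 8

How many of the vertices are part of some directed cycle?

10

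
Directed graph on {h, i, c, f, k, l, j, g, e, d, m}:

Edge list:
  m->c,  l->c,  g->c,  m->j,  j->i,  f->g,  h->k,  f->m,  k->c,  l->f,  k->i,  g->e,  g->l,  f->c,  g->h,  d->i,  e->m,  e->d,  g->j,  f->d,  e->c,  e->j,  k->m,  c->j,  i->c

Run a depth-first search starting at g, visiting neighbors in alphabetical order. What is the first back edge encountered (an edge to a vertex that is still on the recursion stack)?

DFS from g (visiting neighbors in alphabetical order); mark gray on enter, black on exit:
g gray
  c gray
    j gray
      i gray
        i→c: c is gray → back edge
First back edge: i → c.

i→c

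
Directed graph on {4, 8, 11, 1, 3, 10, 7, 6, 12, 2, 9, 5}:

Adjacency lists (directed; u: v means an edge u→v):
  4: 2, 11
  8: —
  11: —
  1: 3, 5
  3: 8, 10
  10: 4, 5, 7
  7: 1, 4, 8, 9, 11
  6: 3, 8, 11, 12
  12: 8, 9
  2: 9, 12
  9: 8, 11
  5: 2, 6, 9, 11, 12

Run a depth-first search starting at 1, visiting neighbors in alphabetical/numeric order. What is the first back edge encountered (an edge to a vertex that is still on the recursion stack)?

6→3

DFS from 1 (visiting neighbors in alphabetical/numeric order); mark gray on enter, black on exit:
1 gray
  3 gray
    8 gray
    8 black
    10 gray
      4 gray
        2 gray
          9 gray
            9→8: 8 black — skip
            11 gray
            11 black
          9 black
          12 gray
            12→8: 8 black — skip
            12→9: 9 black — skip
          12 black
        2 black
        4→11: 11 black — skip
      4 black
      5 gray
        5→2: 2 black — skip
        6 gray
          6→3: 3 is gray → back edge
First back edge: 6 → 3.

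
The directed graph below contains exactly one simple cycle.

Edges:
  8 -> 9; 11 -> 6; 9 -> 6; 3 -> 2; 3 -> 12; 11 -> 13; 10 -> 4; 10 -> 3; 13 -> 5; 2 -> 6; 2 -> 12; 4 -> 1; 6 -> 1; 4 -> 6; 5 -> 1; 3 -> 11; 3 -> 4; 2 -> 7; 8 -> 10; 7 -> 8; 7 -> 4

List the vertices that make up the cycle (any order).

2, 3, 7, 8, 10

DFS with gray/black marking from 7:
7 gray
  8 gray
    9 gray
      6 gray
        1 gray
        1 black
      6 black
    9 black
    10 gray
      4 gray
        4→6: 6 black — skip
        4→1: 1 black — skip
      4 black
      3 gray
        11 gray
          13 gray
            5 gray
              5→1: 1 black — skip
            5 black
          13 black
          11→6: 6 black — skip
        11 black
        3→4: 4 black — skip
        2 gray
          2→6: 6 black — skip
          12 gray
          12 black
          2→7: 7 is gray → back edge
Back edge closes the cycle 7 → 8 → 10 → 3 → 2 → 7; its vertices are {2, 3, 7, 8, 10}.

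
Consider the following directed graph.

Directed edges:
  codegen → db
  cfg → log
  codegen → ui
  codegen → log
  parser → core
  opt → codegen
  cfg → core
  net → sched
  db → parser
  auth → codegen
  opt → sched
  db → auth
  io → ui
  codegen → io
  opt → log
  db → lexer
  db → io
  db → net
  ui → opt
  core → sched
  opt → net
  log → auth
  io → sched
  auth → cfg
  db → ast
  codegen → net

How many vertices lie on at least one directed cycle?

8

A vertex is on a directed cycle iff it belongs to a strongly connected component of size ≥ 2 (or has a self-loop).
The vertices on cycles are {db, io, ui, cfg, log, opt, auth, codegen} — 8 in total.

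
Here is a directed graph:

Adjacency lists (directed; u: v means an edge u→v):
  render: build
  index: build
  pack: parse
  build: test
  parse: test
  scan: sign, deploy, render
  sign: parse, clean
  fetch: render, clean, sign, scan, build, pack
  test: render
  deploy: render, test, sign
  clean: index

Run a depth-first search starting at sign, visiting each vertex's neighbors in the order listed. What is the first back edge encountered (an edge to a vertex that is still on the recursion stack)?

DFS from sign (visiting each vertex's neighbors in the order listed); mark gray on enter, black on exit:
sign gray
  parse gray
    test gray
      render gray
        build gray
          build→test: test is gray → back edge
First back edge: build → test.

build→test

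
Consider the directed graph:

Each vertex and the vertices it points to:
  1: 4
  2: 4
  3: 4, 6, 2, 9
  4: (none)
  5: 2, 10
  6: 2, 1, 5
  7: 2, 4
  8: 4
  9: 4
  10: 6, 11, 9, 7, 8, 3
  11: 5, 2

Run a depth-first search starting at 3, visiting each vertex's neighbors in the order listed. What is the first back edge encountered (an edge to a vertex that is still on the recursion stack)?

10->6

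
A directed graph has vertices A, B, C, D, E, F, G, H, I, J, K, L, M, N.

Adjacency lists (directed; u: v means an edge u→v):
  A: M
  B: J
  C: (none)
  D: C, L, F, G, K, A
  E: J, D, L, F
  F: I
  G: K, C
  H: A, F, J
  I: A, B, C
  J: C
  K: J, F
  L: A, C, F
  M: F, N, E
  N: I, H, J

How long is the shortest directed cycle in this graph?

For each vertex v, BFS finds the shortest path from v back to v.
The shortest such closed walk is M → E → D → A → M, length 4.

4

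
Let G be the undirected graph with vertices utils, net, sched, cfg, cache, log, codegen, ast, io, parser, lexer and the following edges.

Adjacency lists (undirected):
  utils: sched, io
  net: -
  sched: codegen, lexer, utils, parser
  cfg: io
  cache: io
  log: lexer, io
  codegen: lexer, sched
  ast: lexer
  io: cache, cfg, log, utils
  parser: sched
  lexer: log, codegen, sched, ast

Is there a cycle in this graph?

Yes

DFS, tracking each vertex's parent; an edge to a visited non-parent vertex closes a cycle.
Start from cfg:
visit cfg (parent –)
  visit io (parent cfg)
    visit cache (parent io)
      cache–io: parent, skip
    io–cfg: parent, skip
    visit log (parent io)
      visit lexer (parent log)
        lexer–log: parent, skip
        visit codegen (parent lexer)
          codegen–lexer: parent, skip
          visit sched (parent codegen)
            sched–codegen: parent, skip
            sched–lexer: lexer visited and ≠ parent → cycle
Cycle: lexer – codegen – sched – lexer.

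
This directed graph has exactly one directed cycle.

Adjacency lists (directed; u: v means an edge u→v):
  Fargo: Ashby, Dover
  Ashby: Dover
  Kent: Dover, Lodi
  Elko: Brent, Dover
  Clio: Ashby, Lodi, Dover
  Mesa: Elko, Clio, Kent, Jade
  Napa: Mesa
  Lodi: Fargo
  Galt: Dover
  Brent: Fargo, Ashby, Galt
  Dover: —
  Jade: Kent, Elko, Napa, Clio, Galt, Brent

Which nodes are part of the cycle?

Jade, Mesa, Napa

DFS with gray/black marking from Napa:
Napa gray
  Mesa gray
    Elko gray
      Brent gray
        Fargo gray
          Ashby gray
            Dover gray
            Dover black
          Ashby black
          Fargo→Dover: Dover black — skip
        Fargo black
        Brent→Ashby: Ashby black — skip
        Galt gray
          Galt→Dover: Dover black — skip
        Galt black
      Brent black
      Elko→Dover: Dover black — skip
    Elko black
    Clio gray
      Clio→Ashby: Ashby black — skip
      Lodi gray
        Lodi→Fargo: Fargo black — skip
      Lodi black
      Clio→Dover: Dover black — skip
    Clio black
    Kent gray
      Kent→Dover: Dover black — skip
      Kent→Lodi: Lodi black — skip
    Kent black
    Jade gray
      Jade→Kent: Kent black — skip
      Jade→Elko: Elko black — skip
      Jade→Napa: Napa is gray → back edge
Back edge closes the cycle Napa → Mesa → Jade → Napa; its vertices are {Jade, Mesa, Napa}.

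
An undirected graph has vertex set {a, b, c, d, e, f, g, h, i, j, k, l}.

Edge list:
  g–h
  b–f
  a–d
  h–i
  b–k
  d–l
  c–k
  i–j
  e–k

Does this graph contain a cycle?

No

DFS, tracking each vertex's parent; an edge to a visited non-parent vertex closes a cycle.
Start from c:
visit c (parent –)
  visit k (parent c)
    k–c: parent, skip
    visit e (parent k)
      e–k: parent, skip
    visit b (parent k)
      visit f (parent b)
        f–b: parent, skip
      b–k: parent, skip
visit a (parent –)
  visit d (parent a)
    d–a: parent, skip
    visit l (parent d)
      l–d: parent, skip
visit g (parent –)
  visit h (parent g)
    h–g: parent, skip
    visit i (parent h)
      visit j (parent i)
        j–i: parent, skip
      i–h: parent, skip
No non-parent visited neighbor found — the graph is a forest.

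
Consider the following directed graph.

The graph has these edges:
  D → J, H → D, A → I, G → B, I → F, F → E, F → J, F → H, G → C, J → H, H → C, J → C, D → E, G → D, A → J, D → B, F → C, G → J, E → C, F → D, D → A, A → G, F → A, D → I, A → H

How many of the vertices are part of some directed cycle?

A vertex is on a directed cycle iff it belongs to a strongly connected component of size ≥ 2 (or has a self-loop).
The vertices on cycles are {A, D, F, G, H, I, J} — 7 in total.

7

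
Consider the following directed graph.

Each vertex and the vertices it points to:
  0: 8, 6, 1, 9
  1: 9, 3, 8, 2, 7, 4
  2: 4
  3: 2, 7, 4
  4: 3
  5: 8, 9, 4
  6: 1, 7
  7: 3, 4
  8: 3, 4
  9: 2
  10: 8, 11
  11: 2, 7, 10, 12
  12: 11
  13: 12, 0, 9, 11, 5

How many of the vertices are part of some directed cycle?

7

A vertex is on a directed cycle iff it belongs to a strongly connected component of size ≥ 2 (or has a self-loop).
The vertices on cycles are {2, 3, 4, 7, 10, 11, 12} — 7 in total.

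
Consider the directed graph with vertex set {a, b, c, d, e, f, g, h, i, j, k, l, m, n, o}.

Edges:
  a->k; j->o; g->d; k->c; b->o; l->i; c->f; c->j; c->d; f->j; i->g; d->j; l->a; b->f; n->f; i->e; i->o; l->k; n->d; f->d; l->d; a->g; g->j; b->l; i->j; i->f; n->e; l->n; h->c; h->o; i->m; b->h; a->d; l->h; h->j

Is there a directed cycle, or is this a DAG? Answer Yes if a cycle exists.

DFS with white/gray/black marking, starting from j:
j gray
  o gray
  o black
j black
a gray
  d gray
    d→j: j black — skip
  d black
  g gray
    g→d: d black — skip
    g→j: j black — skip
  g black
  k gray
    c gray
      c→j: j black — skip
      f gray
        f→j: j black — skip
        f→d: d black — skip
      f black
      c→d: d black — skip
    c black
  k black
a black
b gray
  b→f: f black — skip
  h gray
    h→j: j black — skip
    h→c: c black — skip
    h→o: o black — skip
  h black
  l gray
    l→k: k black — skip
    l→d: d black — skip
    i gray
      i→g: g black — skip
      m gray
      m black
      i→f: f black — skip
      e gray
      e black
      i→o: o black — skip
      i→j: j black — skip
    i black
    l→a: a black — skip
    l→h: h black — skip
    n gray
      n→d: d black — skip
      n→f: f black — skip
      n→e: e black — skip
    n black
  l black
  b→o: o black — skip
b black
Every edge goes to a white or black vertex — no back edge, so the graph is acyclic.

No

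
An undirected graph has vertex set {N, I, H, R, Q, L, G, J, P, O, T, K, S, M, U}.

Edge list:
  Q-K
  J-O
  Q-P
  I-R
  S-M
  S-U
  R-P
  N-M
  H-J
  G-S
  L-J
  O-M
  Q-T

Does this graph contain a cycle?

No

DFS, tracking each vertex's parent; an edge to a visited non-parent vertex closes a cycle.
Start from L:
visit L (parent –)
  visit J (parent L)
    visit O (parent J)
      O–J: parent, skip
      visit M (parent O)
        visit N (parent M)
          N–M: parent, skip
        visit S (parent M)
          S–M: parent, skip
          visit U (parent S)
            U–S: parent, skip
          visit G (parent S)
            G–S: parent, skip
        M–O: parent, skip
    J–L: parent, skip
    visit H (parent J)
      H–J: parent, skip
visit I (parent –)
  visit R (parent I)
    R–I: parent, skip
    visit P (parent R)
      visit Q (parent P)
        Q–P: parent, skip
        visit T (parent Q)
          T–Q: parent, skip
        visit K (parent Q)
          K–Q: parent, skip
      P–R: parent, skip
No non-parent visited neighbor found — the graph is a forest.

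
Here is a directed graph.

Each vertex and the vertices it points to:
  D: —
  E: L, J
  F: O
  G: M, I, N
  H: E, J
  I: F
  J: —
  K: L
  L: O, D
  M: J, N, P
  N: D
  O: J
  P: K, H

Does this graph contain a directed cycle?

DFS with white/gray/black marking, starting from J:
J gray
J black
D gray
D black
E gray
  L gray
    O gray
      O→J: J black — skip
    O black
    L→D: D black — skip
  L black
  E→J: J black — skip
E black
F gray
  F→O: O black — skip
F black
G gray
  M gray
    M→J: J black — skip
    N gray
      N→D: D black — skip
    N black
    P gray
      K gray
        K→L: L black — skip
      K black
      H gray
        H→E: E black — skip
        H→J: J black — skip
      H black
    P black
  M black
  I gray
    I→F: F black — skip
  I black
  G→N: N black — skip
G black
Every edge goes to a white or black vertex — no back edge, so the graph is acyclic.

No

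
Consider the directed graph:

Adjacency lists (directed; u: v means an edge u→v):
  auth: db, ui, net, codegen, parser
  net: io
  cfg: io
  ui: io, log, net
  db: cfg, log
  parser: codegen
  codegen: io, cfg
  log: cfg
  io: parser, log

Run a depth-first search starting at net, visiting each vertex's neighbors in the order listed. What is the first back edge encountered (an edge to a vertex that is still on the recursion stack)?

codegen->io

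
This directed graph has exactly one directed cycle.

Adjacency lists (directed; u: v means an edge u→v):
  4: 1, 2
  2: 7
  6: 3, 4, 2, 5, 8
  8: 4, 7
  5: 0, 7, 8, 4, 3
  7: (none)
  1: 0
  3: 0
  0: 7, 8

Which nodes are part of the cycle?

0, 1, 4, 8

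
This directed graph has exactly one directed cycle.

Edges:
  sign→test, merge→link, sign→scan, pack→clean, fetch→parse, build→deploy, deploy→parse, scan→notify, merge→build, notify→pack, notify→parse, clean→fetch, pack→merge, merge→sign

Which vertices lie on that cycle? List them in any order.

DFS with gray/black marking from pack:
pack gray
  clean gray
    fetch gray
      parse gray
      parse black
    fetch black
  clean black
  merge gray
    build gray
      deploy gray
        deploy→parse: parse black — skip
      deploy black
    build black
    link gray
    link black
    sign gray
      scan gray
        notify gray
          notify→pack: pack is gray → back edge
Back edge closes the cycle pack → merge → sign → scan → notify → pack; its vertices are {pack, scan, sign, merge, notify}.

pack, scan, sign, merge, notify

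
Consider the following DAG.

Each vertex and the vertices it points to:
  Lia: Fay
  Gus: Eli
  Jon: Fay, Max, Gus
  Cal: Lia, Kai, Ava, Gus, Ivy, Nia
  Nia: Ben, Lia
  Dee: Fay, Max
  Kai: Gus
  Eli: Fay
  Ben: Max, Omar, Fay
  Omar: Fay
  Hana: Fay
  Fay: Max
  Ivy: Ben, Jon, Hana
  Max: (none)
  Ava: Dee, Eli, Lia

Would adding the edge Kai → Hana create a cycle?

Adding Kai→Hana creates a cycle iff Hana can already reach Kai.
Explore from Hana: no path reaches Kai. The graph stays acyclic.

No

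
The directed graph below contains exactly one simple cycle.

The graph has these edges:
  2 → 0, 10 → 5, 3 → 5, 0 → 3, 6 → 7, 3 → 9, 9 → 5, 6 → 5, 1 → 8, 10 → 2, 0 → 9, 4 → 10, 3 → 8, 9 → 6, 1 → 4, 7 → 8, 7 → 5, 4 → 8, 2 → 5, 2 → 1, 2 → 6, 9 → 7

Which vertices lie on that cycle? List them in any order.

1, 2, 4, 10

DFS with gray/black marking from 2:
2 gray
  1 gray
    4 gray
      8 gray
      8 black
      10 gray
        10→2: 2 is gray → back edge
Back edge closes the cycle 2 → 1 → 4 → 10 → 2; its vertices are {1, 2, 4, 10}.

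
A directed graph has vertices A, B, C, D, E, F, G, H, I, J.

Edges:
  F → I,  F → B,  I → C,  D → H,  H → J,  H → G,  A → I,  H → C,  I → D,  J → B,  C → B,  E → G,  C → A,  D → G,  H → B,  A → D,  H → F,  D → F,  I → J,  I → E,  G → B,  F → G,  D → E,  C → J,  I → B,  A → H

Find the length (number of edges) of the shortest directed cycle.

3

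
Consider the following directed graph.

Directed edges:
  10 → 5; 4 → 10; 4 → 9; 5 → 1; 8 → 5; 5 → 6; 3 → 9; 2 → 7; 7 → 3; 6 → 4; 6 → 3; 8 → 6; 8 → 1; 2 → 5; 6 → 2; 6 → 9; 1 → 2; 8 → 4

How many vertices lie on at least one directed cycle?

6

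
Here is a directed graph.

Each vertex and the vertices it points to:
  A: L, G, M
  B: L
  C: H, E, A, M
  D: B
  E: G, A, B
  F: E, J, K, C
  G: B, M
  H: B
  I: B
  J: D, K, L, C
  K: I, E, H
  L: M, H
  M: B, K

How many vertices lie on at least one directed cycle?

A vertex is on a directed cycle iff it belongs to a strongly connected component of size ≥ 2 (or has a self-loop).
The vertices on cycles are {A, B, E, G, H, I, K, L, M} — 9 in total.

9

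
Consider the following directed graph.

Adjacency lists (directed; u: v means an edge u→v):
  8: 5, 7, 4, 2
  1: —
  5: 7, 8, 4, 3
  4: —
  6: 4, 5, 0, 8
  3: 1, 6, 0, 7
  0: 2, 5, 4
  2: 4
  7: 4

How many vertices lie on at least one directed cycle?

5

A vertex is on a directed cycle iff it belongs to a strongly connected component of size ≥ 2 (or has a self-loop).
The vertices on cycles are {0, 3, 5, 6, 8} — 5 in total.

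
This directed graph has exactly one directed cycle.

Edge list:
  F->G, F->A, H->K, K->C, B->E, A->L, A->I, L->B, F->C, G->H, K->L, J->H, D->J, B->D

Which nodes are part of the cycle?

B, D, H, J, K, L

DFS with gray/black marking from L:
L gray
  B gray
    D gray
      J gray
        H gray
          K gray
            C gray
            C black
            K→L: L is gray → back edge
Back edge closes the cycle L → B → D → J → H → K → L; its vertices are {B, D, H, J, K, L}.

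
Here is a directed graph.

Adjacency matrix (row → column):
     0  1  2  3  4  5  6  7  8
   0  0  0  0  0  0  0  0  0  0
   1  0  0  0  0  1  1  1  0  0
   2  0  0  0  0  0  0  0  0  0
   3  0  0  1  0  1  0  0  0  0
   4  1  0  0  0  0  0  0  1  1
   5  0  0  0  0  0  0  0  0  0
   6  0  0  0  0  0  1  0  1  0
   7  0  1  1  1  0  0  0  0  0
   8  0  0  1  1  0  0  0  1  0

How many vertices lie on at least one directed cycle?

6

A vertex is on a directed cycle iff it belongs to a strongly connected component of size ≥ 2 (or has a self-loop).
The vertices on cycles are {1, 3, 4, 6, 7, 8} — 6 in total.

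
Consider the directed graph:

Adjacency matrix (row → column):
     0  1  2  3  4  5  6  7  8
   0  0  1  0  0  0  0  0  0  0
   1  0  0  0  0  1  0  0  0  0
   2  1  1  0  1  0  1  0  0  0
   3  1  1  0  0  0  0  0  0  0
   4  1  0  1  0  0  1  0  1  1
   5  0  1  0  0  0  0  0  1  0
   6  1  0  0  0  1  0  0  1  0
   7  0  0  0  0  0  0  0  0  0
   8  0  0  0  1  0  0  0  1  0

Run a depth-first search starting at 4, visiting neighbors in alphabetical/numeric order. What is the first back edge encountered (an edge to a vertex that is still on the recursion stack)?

DFS from 4 (visiting neighbors in alphabetical/numeric order); mark gray on enter, black on exit:
4 gray
  0 gray
    1 gray
      1→4: 4 is gray → back edge
First back edge: 1 → 4.

1→4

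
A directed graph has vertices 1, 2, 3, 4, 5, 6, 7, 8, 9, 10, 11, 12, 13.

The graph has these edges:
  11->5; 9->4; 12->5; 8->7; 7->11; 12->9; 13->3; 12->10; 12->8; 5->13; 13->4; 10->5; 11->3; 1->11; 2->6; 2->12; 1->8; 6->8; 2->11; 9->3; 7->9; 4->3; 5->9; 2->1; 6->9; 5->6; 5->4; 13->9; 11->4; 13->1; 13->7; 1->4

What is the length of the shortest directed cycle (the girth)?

4

For each vertex v, BFS finds the shortest path from v back to v.
The shortest such closed walk is 1 → 11 → 5 → 13 → 1, length 4.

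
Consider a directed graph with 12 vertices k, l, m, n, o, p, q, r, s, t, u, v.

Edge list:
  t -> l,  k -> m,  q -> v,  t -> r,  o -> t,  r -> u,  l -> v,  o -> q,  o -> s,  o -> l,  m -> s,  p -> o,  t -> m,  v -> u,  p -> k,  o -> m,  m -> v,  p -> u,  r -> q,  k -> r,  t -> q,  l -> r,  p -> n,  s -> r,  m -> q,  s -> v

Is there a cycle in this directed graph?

No

DFS with white/gray/black marking, starting from l:
l gray
  r gray
    q gray
      v gray
        u gray
        u black
      v black
    q black
    r→u: u black — skip
  r black
  l→v: v black — skip
l black
k gray
  m gray
    s gray
      s→v: v black — skip
      s→r: r black — skip
    s black
    m→v: v black — skip
    m→q: q black — skip
  m black
  k→r: r black — skip
k black
n gray
n black
o gray
  t gray
    t→l: l black — skip
    t→q: q black — skip
    t→m: m black — skip
    t→r: r black — skip
  t black
  o→m: m black — skip
  o→s: s black — skip
  o→q: q black — skip
  o→l: l black — skip
o black
p gray
  p→n: n black — skip
  p→o: o black — skip
  p→u: u black — skip
  p→k: k black — skip
p black
Every edge goes to a white or black vertex — no back edge, so the graph is acyclic.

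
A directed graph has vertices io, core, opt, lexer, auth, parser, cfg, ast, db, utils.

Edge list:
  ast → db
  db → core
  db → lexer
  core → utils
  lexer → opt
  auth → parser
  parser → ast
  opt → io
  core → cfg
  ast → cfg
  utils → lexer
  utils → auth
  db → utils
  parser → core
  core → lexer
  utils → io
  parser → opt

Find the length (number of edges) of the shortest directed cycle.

4

For each vertex v, BFS finds the shortest path from v back to v.
The shortest such closed walk is utils → auth → parser → core → utils, length 4.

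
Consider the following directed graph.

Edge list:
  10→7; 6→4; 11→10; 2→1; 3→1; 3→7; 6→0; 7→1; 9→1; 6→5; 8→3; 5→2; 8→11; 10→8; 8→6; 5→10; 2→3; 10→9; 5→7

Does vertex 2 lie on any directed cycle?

No

2 lies on a cycle iff there is a path from 2 back to itself.
Exploring from 2, it never reaches itself; equivalently, its strongly connected component is a singleton.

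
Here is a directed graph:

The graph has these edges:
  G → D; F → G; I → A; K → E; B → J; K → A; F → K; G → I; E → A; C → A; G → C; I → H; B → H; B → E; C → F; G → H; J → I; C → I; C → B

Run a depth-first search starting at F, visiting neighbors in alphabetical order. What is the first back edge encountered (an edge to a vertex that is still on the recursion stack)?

DFS from F (visiting neighbors in alphabetical order); mark gray on enter, black on exit:
F gray
  G gray
    C gray
      A gray
      A black
      B gray
        E gray
          E→A: A black — skip
        E black
        H gray
        H black
        J gray
          I gray
            I→A: A black — skip
            I→H: H black — skip
          I black
        J black
      B black
      C→F: F is gray → back edge
First back edge: C → F.

C→F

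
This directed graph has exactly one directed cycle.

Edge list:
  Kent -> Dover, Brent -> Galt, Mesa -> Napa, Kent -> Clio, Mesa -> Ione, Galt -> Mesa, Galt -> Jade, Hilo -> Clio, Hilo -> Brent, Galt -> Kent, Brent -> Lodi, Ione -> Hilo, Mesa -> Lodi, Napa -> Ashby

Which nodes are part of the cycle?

Galt, Hilo, Ione, Mesa, Brent

DFS with gray/black marking from Galt:
Galt gray
  Kent gray
    Clio gray
    Clio black
    Dover gray
    Dover black
  Kent black
  Mesa gray
    Lodi gray
    Lodi black
    Ione gray
      Hilo gray
        Brent gray
          Brent→Galt: Galt is gray → back edge
Back edge closes the cycle Galt → Mesa → Ione → Hilo → Brent → Galt; its vertices are {Galt, Hilo, Ione, Mesa, Brent}.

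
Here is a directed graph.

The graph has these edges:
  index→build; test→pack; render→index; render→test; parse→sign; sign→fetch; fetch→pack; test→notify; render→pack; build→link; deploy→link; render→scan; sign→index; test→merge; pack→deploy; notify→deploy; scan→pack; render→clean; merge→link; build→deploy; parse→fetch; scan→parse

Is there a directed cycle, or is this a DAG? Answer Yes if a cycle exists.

No

DFS with white/gray/black marking, starting from merge:
merge gray
  link gray
  link black
merge black
clean gray
clean black
index gray
  build gray
    build→link: link black — skip
    deploy gray
      deploy→link: link black — skip
    deploy black
  build black
index black
render gray
  pack gray
    pack→deploy: deploy black — skip
  pack black
  scan gray
    scan→pack: pack black — skip
    parse gray
      fetch gray
        fetch→pack: pack black — skip
      fetch black
      sign gray
        sign→fetch: fetch black — skip
        sign→index: index black — skip
      sign black
    parse black
  scan black
  render→clean: clean black — skip
  render→index: index black — skip
  test gray
    test→pack: pack black — skip
    test→merge: merge black — skip
    notify gray
      notify→deploy: deploy black — skip
    notify black
  test black
render black
Every edge goes to a white or black vertex — no back edge, so the graph is acyclic.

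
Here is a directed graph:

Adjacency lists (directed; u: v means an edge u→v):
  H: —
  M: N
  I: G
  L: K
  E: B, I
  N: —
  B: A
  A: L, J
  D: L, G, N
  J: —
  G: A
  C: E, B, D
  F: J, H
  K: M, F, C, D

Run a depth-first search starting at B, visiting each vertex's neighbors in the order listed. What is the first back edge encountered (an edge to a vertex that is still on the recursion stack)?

DFS from B (visiting each vertex's neighbors in the order listed); mark gray on enter, black on exit:
B gray
  A gray
    L gray
      K gray
        M gray
          N gray
          N black
        M black
        F gray
          J gray
          J black
          H gray
          H black
        F black
        C gray
          E gray
            E→B: B is gray → back edge
First back edge: E → B.

E->B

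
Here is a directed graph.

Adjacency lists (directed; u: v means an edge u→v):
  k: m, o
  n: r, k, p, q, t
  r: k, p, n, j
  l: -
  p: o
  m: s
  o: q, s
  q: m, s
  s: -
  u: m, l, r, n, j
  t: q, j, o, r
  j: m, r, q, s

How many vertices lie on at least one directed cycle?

A vertex is on a directed cycle iff it belongs to a strongly connected component of size ≥ 2 (or has a self-loop).
The vertices on cycles are {j, n, r, t} — 4 in total.

4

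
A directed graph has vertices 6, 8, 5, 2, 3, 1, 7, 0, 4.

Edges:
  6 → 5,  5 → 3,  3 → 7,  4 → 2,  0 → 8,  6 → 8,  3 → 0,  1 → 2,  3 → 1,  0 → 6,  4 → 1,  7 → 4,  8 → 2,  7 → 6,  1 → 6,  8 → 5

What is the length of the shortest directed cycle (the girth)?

4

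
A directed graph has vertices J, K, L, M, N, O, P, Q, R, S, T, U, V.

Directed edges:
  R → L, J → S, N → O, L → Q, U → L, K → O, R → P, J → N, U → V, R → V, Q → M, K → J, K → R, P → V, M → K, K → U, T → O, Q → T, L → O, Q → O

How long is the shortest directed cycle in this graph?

For each vertex v, BFS finds the shortest path from v back to v.
The shortest such closed walk is K → R → L → Q → M → K, length 5.

5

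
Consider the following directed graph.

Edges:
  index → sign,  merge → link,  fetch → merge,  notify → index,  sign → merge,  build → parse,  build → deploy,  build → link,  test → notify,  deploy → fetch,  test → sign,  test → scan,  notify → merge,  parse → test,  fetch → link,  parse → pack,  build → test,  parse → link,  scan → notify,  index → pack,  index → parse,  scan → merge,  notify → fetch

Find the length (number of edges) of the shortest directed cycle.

For each vertex v, BFS finds the shortest path from v back to v.
The shortest such closed walk is parse → test → notify → index → parse, length 4.

4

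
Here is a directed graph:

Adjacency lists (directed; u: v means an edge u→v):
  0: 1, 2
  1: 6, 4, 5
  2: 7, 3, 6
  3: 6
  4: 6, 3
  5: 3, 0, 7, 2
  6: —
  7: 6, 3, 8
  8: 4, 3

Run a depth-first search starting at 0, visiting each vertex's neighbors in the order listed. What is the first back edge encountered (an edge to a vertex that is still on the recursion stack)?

5→0

DFS from 0 (visiting each vertex's neighbors in the order listed); mark gray on enter, black on exit:
0 gray
  1 gray
    6 gray
    6 black
    4 gray
      4→6: 6 black — skip
      3 gray
        3→6: 6 black — skip
      3 black
    4 black
    5 gray
      5→3: 3 black — skip
      5→0: 0 is gray → back edge
First back edge: 5 → 0.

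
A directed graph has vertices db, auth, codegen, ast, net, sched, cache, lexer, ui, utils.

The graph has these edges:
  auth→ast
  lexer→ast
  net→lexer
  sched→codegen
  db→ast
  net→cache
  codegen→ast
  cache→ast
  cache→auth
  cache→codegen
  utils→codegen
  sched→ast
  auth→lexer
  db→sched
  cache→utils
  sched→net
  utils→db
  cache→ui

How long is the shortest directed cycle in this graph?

For each vertex v, BFS finds the shortest path from v back to v.
The shortest such closed walk is net → cache → utils → db → sched → net, length 5.

5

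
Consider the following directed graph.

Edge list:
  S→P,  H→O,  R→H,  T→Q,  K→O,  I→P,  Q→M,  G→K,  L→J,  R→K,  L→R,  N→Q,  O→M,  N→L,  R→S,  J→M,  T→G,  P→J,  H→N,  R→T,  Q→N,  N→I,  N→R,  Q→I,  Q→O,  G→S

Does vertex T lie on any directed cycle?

Yes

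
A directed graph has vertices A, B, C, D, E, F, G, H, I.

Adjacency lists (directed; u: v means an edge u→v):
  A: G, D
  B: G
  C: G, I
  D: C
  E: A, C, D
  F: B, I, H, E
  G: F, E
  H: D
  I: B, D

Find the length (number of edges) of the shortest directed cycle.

3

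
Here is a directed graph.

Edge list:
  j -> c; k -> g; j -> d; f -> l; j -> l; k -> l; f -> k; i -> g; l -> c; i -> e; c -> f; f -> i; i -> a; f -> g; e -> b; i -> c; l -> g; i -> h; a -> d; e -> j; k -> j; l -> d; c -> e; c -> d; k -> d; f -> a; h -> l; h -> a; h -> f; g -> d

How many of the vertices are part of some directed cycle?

A vertex is on a directed cycle iff it belongs to a strongly connected component of size ≥ 2 (or has a self-loop).
The vertices on cycles are {c, e, f, h, i, j, k, l} — 8 in total.

8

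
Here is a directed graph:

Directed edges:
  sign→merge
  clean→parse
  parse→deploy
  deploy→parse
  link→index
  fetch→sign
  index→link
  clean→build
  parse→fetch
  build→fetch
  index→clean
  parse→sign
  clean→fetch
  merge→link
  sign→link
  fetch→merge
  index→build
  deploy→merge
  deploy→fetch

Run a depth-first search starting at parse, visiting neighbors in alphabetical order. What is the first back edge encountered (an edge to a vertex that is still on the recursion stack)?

build->fetch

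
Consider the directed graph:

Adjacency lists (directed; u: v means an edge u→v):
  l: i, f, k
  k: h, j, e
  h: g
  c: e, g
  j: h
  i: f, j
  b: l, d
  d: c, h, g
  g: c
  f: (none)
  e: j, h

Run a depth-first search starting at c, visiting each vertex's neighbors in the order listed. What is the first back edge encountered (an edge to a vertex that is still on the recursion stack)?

DFS from c (visiting each vertex's neighbors in the order listed); mark gray on enter, black on exit:
c gray
  e gray
    j gray
      h gray
        g gray
          g→c: c is gray → back edge
First back edge: g → c.

g->c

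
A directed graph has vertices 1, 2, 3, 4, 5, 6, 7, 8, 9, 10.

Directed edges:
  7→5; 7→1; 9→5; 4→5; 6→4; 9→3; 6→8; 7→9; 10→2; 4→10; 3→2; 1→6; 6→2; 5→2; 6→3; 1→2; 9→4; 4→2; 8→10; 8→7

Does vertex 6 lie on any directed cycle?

Yes

6 is on a cycle iff 6 can reach itself via ≥1 edge.
6 → 8 → 7 → 1 → 6 — yes.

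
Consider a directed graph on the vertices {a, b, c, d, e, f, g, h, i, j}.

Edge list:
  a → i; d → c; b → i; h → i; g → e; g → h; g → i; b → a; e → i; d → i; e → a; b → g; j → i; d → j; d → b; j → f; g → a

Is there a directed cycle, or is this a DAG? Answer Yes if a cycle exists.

No

DFS with white/gray/black marking, starting from a:
a gray
  i gray
  i black
a black
b gray
  b→i: i black — skip
  b→a: a black — skip
  g gray
    g→i: i black — skip
    h gray
      h→i: i black — skip
    h black
    e gray
      e→a: a black — skip
      e→i: i black — skip
    e black
    g→a: a black — skip
  g black
b black
c gray
c black
d gray
  d→b: b black — skip
  j gray
    j→i: i black — skip
    f gray
    f black
  j black
  d→i: i black — skip
  d→c: c black — skip
d black
Every edge goes to a white or black vertex — no back edge, so the graph is acyclic.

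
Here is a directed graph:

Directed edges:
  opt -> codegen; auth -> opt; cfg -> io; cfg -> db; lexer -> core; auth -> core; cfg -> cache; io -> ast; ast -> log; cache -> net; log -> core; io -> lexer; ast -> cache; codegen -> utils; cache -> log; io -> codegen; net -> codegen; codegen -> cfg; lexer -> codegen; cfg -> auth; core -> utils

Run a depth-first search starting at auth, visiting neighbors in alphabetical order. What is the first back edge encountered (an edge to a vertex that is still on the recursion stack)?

cfg->auth

DFS from auth (visiting neighbors in alphabetical order); mark gray on enter, black on exit:
auth gray
  core gray
    utils gray
    utils black
  core black
  opt gray
    codegen gray
      cfg gray
        cfg→auth: auth is gray → back edge
First back edge: cfg → auth.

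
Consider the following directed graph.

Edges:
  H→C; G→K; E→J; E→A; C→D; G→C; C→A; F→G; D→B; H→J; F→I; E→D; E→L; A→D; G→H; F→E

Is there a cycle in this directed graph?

No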